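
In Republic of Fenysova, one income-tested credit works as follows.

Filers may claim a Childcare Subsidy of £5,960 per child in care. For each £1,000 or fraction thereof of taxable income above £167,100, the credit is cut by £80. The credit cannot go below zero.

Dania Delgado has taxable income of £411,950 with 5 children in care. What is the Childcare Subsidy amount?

Childcare Subsidy: base = 5 × £5,960 = £29,800. income exceeds £167,100 by £244,850, which is 245 full-or-partial £1,000 increments; reduction = 245 × £80 = £19,600, leaving £10,200.

£10,200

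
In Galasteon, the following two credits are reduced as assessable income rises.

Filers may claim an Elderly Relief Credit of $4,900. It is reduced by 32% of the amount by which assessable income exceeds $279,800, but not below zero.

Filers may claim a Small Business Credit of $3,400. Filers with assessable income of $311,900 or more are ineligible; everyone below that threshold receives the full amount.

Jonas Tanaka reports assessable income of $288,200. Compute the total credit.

Elderly Relief Credit: 32% of the $8,400 excess over $279,800 is $2,688; credit = $4,900 − $2,688 = $2,212.
Small Business Credit: $288,200 is below the $311,900 cutoff, so the full $3,400 applies.
Total: $2,212 + $3,400 = $5,612.

$5,612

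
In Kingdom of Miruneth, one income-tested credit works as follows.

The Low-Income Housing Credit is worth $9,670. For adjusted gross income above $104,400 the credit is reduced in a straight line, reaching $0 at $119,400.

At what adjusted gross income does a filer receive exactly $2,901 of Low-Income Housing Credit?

$2,901 is 2,901/9,670 of the full $9,670, so 6,769/9,670 of the $15,000 range has been used: income = $104,400 + $15,000 × 6,769/9,670 = $114,900.

$114,900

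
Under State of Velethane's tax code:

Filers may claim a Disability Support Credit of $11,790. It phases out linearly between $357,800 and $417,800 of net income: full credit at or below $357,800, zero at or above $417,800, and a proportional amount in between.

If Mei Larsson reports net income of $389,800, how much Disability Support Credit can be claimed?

Disability Support Credit: $389,800 is $32,000 into a $60,000 phase-out range, leaving 28,000/60,000 of the credit: $11,790 × 28,000/60,000 = $5,502.

$5,502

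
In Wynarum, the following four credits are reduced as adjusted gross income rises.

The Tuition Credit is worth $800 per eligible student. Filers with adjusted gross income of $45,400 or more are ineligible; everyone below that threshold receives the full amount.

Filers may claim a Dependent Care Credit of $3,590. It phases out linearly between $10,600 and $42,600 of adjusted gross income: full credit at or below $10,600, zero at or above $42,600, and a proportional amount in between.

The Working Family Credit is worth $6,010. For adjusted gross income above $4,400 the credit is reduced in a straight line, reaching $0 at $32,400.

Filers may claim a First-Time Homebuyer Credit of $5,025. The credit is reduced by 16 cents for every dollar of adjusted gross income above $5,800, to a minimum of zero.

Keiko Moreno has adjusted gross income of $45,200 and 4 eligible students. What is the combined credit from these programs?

Tuition Credit: base = 4 × $800 = $3,200. $45,200 is below the $45,400 cutoff, so the full $3,200 applies.
Dependent Care Credit: $45,200 is at or above $42,600, so the credit is $0.
Working Family Credit: $45,200 is at or above $32,400, so the credit is $0.
First-Time Homebuyer Credit: 16% of the $39,400 excess over $5,800 is $6,304 ≥ base, so the credit is $0.
Total: $3,200 + $0 + $0 + $0 = $3,200.

$3,200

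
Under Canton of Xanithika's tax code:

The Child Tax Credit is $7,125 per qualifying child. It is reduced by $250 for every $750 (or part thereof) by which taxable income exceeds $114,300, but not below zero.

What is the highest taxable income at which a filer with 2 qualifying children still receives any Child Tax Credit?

$156,300

Full credit = 2 × $7,125 = $14,250.
After 56 increments the reduction is 56 × $250 = $14,000, leaving $250; one more increment wipes it out. Increment 56 ends at excess 56 × $750 = $42,000, so the highest qualifying income is $114,300 + $42,000 = $156,300.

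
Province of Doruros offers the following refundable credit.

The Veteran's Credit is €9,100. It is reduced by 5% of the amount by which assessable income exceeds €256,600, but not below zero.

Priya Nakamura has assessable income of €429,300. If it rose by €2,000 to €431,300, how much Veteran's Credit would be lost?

€100

At €429,300 — 5% of the €172,700 excess over €256,600 is €8,635; credit = €9,100 − €8,635 = €465.
At €431,300 — 5% of the €174,700 excess over €256,600 is €8,735; credit = €9,100 − €8,735 = €365.
Lost: €465 − €365 = €100.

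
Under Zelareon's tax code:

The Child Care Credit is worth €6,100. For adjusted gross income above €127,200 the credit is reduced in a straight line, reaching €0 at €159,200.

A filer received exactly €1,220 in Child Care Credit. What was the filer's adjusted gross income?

€1,220 is 1,220/6,100 of the full €6,100, so 4,880/6,100 of the €32,000 range has been used: income = €127,200 + €32,000 × 4,880/6,100 = €152,800.

€152,800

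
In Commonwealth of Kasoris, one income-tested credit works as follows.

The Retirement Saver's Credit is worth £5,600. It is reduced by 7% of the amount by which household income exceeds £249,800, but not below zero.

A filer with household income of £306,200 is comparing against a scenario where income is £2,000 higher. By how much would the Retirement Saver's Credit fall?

At £306,200 — 7% of the £56,400 excess over £249,800 is £3,948; credit = £5,600 − £3,948 = £1,652.
At £308,200 — 7% of the £58,400 excess over £249,800 is £4,088; credit = £5,600 − £4,088 = £1,512.
Lost: £1,652 − £1,512 = £140.

£140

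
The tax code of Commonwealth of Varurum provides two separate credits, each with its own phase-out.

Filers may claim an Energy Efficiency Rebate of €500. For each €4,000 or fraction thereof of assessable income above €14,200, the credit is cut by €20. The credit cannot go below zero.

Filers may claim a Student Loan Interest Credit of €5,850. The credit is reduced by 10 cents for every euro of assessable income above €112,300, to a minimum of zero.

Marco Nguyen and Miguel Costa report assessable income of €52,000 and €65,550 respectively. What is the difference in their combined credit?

Marco (€52,000): Energy Efficiency Rebate: income exceeds €14,200 by €37,800, which is 10 full-or-partial €4,000 increments; reduction = 10 × €20 = €200, leaving €300. Student Loan Interest Credit: €52,000 is at or below the €112,300 threshold, so the full €5,850 applies. total €300 + €5,850 = €6,150
Miguel (€65,550): Energy Efficiency Rebate: income exceeds €14,200 by €51,350, which is 13 full-or-partial €4,000 increments; reduction = 13 × €20 = €260, leaving €240. Student Loan Interest Credit: €65,550 is at or below the €112,300 threshold, so the full €5,850 applies. total €240 + €5,850 = €6,090
Difference: |€6,150 − €6,090| = €60.

€60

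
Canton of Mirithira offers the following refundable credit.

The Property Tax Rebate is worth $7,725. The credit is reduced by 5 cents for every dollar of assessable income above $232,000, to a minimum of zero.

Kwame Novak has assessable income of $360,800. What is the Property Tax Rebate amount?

Property Tax Rebate: 5% of the $128,800 excess over $232,000 is $6,440; credit = $7,725 − $6,440 = $1,285.

$1,285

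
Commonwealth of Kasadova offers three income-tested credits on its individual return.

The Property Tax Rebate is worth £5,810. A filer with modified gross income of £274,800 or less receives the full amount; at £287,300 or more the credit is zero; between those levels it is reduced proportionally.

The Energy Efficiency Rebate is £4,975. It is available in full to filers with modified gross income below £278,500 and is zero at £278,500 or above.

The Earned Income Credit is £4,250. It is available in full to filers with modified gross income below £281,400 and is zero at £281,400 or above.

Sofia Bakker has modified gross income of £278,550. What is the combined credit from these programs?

£8,317

Property Tax Rebate: £278,550 is £3,750 into a £12,500 phase-out range, leaving 8,750/12,500 of the credit: £5,810 × 8,750/12,500 = £4,067.
Energy Efficiency Rebate: £278,550 meets or exceeds the £278,500 cutoff, so the credit is £0.
Earned Income Credit: £278,550 is below the £281,400 cutoff, so the full £4,250 applies.
Total: £4,067 + £0 + £4,250 = £8,317.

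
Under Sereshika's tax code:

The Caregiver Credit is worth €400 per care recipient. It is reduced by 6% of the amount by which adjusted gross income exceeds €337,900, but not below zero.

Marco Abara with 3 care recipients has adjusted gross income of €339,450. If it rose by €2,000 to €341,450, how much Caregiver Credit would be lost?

At €339,450 — base = 3 × €400 = €1,200. 6% of the €1,550 excess over €337,900 is €93; credit = €1,200 − €93 = €1,107.
At €341,450 — base = 3 × €400 = €1,200. 6% of the €3,550 excess over €337,900 is €213; credit = €1,200 − €213 = €987.
Lost: €1,107 − €987 = €120.

€120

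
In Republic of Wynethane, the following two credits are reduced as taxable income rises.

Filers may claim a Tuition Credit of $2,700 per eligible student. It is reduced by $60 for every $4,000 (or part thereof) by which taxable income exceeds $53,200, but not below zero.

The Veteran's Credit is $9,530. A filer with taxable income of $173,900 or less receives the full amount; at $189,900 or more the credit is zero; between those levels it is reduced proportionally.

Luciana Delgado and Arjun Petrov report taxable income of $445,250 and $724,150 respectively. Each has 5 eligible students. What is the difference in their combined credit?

$4,140

Luciana ($445,250): Tuition Credit: base = 5 × $2,700 = $13,500. income exceeds $53,200 by $392,050, which is 99 full-or-partial $4,000 increments; reduction = 99 × $60 = $5,940, leaving $7,560. Veteran's Credit: $445,250 is at or above $189,900, so the credit is $0. total $7,560 + $0 = $7,560
Arjun ($724,150): Tuition Credit: base = 5 × $2,700 = $13,500. income exceeds $53,200 by $670,950, which is 168 full-or-partial $4,000 increments; reduction = 168 × $60 = $10,080, leaving $3,420. Veteran's Credit: $724,150 is at or above $189,900, so the credit is $0. total $3,420 + $0 = $3,420
Difference: |$7,560 − $3,420| = $4,140.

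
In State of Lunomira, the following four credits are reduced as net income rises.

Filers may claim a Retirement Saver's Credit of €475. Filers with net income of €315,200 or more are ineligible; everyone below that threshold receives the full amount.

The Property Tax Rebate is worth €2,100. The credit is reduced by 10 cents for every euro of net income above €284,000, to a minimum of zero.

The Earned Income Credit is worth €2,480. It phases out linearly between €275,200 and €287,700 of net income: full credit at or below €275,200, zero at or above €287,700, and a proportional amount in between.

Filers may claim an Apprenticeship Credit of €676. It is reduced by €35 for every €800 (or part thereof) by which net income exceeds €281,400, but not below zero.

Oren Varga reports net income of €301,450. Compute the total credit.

€830

Retirement Saver's Credit: €301,450 is below the €315,200 cutoff, so the full €475 applies.
Property Tax Rebate: 10% of the €17,450 excess over €284,000 is €1,745; credit = €2,100 − €1,745 = €355.
Earned Income Credit: €301,450 is at or above €287,700, so the credit is €0.
Apprenticeship Credit: income exceeds €281,400 by €20,050 → 26 increments × €35 = €910 ≥ base, so the credit is €0.
Total: €475 + €355 + €0 + €0 = €830.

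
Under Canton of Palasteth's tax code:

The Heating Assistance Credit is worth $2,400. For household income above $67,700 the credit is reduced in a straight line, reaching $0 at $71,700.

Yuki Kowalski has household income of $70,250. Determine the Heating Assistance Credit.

Heating Assistance Credit: $70,250 is $2,550 into a $4,000 phase-out range, leaving 1,450/4,000 of the credit: $2,400 × 1,450/4,000 = $870.

$870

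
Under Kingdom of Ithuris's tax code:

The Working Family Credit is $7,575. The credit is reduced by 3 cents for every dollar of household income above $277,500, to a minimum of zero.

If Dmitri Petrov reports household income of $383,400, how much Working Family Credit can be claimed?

$4,398

Working Family Credit: 3% of the $105,900 excess over $277,500 is $3,177; credit = $7,575 − $3,177 = $4,398.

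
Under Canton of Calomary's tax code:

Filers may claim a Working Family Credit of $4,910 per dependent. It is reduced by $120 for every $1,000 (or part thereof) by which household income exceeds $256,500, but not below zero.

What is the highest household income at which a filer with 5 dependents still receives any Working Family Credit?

Full credit = 5 × $4,910 = $24,550.
After 204 increments the reduction is 204 × $120 = $24,480, leaving $70; one more increment wipes it out. Increment 204 ends at excess 204 × $1,000 = $204,000, so the highest qualifying income is $256,500 + $204,000 = $460,500.

$460,500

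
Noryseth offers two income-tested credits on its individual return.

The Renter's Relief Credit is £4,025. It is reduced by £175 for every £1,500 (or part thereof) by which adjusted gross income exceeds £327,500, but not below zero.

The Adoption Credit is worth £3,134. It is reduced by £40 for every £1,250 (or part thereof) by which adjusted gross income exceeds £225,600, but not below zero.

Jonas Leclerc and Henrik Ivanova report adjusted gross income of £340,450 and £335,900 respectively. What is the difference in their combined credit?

Jonas (£340,450): Renter's Relief Credit: income exceeds £327,500 by £12,950, which is 9 full-or-partial £1,500 increments; reduction = 9 × £175 = £1,575, leaving £2,450. Adoption Credit: income exceeds £225,600 by £114,850 → 92 increments × £40 = £3,680 ≥ base, so the credit is £0. total £2,450 + £0 = £2,450
Henrik (£335,900): Renter's Relief Credit: income exceeds £327,500 by £8,400, which is 6 full-or-partial £1,500 increments; reduction = 6 × £175 = £1,050, leaving £2,975. Adoption Credit: income exceeds £225,600 by £110,300 → 89 increments × £40 = £3,560 ≥ base, so the credit is £0. total £2,975 + £0 = £2,975
Difference: |£2,450 − £2,975| = £525.

£525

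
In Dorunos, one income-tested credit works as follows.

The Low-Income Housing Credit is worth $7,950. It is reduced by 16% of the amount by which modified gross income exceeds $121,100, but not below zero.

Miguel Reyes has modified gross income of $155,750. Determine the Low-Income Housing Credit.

$2,406

Low-Income Housing Credit: 16% of the $34,650 excess over $121,100 is $5,544; credit = $7,950 − $5,544 = $2,406.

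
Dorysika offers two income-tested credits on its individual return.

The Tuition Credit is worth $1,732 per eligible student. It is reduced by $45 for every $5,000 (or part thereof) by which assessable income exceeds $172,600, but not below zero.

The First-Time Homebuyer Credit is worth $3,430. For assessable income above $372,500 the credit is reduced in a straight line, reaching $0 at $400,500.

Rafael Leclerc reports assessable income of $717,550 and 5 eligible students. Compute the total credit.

$3,755

Tuition Credit: base = 5 × $1,732 = $8,660. income exceeds $172,600 by $544,950, which is 109 full-or-partial $5,000 increments; reduction = 109 × $45 = $4,905, leaving $3,755.
First-Time Homebuyer Credit: $717,550 is at or above $400,500, so the credit is $0.
Total: $3,755 + $0 = $3,755.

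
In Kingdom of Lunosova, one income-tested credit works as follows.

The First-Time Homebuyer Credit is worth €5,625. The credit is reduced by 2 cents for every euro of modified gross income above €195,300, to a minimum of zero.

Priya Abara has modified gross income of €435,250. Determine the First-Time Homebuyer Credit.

First-Time Homebuyer Credit: 2% of the €239,950 excess over €195,300 is €4,799; credit = €5,625 − €4,799 = €826.

€826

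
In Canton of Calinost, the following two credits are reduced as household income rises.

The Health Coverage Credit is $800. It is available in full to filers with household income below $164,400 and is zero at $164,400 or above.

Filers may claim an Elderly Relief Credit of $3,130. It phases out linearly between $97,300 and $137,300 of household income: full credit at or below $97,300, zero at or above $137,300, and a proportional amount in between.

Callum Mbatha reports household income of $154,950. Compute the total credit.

Health Coverage Credit: $154,950 is below the $164,400 cutoff, so the full $800 applies.
Elderly Relief Credit: $154,950 is at or above $137,300, so the credit is $0.
Total: $800 + $0 = $800.

$800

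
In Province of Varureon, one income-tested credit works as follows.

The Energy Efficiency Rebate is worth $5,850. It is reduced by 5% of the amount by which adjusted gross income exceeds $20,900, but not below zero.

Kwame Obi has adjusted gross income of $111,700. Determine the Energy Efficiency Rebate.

$1,310

Energy Efficiency Rebate: 5% of the $90,800 excess over $20,900 is $4,540; credit = $5,850 − $4,540 = $1,310.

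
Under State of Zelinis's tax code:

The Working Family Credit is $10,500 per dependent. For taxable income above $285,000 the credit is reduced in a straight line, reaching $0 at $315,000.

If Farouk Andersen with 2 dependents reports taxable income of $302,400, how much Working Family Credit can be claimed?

Working Family Credit: base = 2 × $10,500 = $21,000. $302,400 is $17,400 into a $30,000 phase-out range, leaving 12,600/30,000 of the credit: $21,000 × 12,600/30,000 = $8,820.

$8,820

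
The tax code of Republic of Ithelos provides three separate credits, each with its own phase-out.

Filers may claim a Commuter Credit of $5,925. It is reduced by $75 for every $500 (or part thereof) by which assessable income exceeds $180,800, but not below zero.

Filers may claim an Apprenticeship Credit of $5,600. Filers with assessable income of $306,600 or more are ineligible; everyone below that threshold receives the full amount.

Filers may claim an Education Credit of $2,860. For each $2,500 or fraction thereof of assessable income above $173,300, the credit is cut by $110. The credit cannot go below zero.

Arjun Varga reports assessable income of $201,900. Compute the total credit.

$9,840

Commuter Credit: income exceeds $180,800 by $21,100, which is 43 full-or-partial $500 increments; reduction = 43 × $75 = $3,225, leaving $2,700.
Apprenticeship Credit: $201,900 is below the $306,600 cutoff, so the full $5,600 applies.
Education Credit: income exceeds $173,300 by $28,600, which is 12 full-or-partial $2,500 increments; reduction = 12 × $110 = $1,320, leaving $1,540.
Total: $2,700 + $5,600 + $1,540 = $9,840.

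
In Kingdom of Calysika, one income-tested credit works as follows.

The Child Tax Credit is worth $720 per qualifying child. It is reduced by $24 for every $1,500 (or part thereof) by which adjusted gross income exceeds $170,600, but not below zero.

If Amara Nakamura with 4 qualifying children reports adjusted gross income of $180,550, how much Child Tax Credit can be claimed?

$2,712

Child Tax Credit: base = 4 × $720 = $2,880. income exceeds $170,600 by $9,950, which is 7 full-or-partial $1,500 increments; reduction = 7 × $24 = $168, leaving $2,712.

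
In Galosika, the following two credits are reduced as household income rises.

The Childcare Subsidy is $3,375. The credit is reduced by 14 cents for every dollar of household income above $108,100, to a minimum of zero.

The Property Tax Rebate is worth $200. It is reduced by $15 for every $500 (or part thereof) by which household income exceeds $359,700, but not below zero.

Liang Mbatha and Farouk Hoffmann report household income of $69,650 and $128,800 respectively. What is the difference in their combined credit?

$2,898

Liang ($69,650): Childcare Subsidy: $69,650 is at or below the $108,100 threshold, so the full $3,375 applies. Property Tax Rebate: $69,650 is at or below the $359,700 threshold, so the full $200 applies. total $3,375 + $200 = $3,575
Farouk ($128,800): Childcare Subsidy: 14% of the $20,700 excess over $108,100 is $2,898; credit = $3,375 − $2,898 = $477. Property Tax Rebate: $128,800 is at or below the $359,700 threshold, so the full $200 applies. total $477 + $200 = $677
Difference: |$3,575 − $677| = $2,898.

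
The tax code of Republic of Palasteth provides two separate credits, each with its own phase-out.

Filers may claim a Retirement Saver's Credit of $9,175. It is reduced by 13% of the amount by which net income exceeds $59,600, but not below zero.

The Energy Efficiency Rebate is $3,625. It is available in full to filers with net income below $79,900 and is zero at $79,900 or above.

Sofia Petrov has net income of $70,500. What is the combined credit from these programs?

$11,383

Retirement Saver's Credit: 13% of the $10,900 excess over $59,600 is $1,417; credit = $9,175 − $1,417 = $7,758.
Energy Efficiency Rebate: $70,500 is below the $79,900 cutoff, so the full $3,625 applies.
Total: $7,758 + $3,625 = $11,383.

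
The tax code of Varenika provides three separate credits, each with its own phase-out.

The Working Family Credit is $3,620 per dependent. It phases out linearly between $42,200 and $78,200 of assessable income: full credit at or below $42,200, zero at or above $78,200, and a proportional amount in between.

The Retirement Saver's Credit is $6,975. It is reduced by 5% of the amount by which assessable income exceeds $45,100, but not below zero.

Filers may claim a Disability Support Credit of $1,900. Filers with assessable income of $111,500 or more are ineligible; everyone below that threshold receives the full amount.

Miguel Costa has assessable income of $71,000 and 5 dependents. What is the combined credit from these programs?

Working Family Credit: base = 5 × $3,620 = $18,100. $71,000 is $28,800 into a $36,000 phase-out range, leaving 7,200/36,000 of the credit: $18,100 × 7,200/36,000 = $3,620.
Retirement Saver's Credit: 5% of the $25,900 excess over $45,100 is $1,295; credit = $6,975 − $1,295 = $5,680.
Disability Support Credit: $71,000 is below the $111,500 cutoff, so the full $1,900 applies.
Total: $3,620 + $5,680 + $1,900 = $11,200.

$11,200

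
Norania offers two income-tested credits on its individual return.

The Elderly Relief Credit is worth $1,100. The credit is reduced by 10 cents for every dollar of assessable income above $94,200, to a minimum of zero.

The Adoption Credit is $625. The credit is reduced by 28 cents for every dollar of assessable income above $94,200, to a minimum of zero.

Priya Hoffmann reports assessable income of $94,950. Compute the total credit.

$1,440

Elderly Relief Credit: 10% of the $750 excess over $94,200 is $75; credit = $1,100 − $75 = $1,025.
Adoption Credit: 28% of the $750 excess over $94,200 is $210; credit = $625 − $210 = $415.
Total: $1,025 + $415 = $1,440.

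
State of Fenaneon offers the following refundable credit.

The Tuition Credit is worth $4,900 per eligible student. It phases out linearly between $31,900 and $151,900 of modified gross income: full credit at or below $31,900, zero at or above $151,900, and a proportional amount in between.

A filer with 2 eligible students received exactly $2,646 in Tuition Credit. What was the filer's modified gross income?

Full credit = 2 × $4,900 = $9,800.
$2,646 is 2,646/9,800 of the full $9,800, so 7,154/9,800 of the $120,000 range has been used: income = $31,900 + $120,000 × 7,154/9,800 = $119,500.

$119,500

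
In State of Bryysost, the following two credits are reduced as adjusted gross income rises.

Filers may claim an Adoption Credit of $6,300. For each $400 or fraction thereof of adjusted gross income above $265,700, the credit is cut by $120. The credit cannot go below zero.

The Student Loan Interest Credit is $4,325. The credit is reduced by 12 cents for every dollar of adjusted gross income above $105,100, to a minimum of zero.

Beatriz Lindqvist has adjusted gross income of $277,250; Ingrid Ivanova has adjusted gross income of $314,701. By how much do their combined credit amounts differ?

Beatriz ($277,250): Adoption Credit: income exceeds $265,700 by $11,550, which is 29 full-or-partial $400 increments; reduction = 29 × $120 = $3,480, leaving $2,820. Student Loan Interest Credit: 12% of the $172,150 excess over $105,100 is $20,658 ≥ base, so the credit is $0. total $2,820 + $0 = $2,820
Ingrid ($314,701): Adoption Credit: income exceeds $265,700 by $49,001 → 123 increments × $120 = $14,760 ≥ base, so the credit is $0. Student Loan Interest Credit: 12% of the $209,601 excess over $105,100 is $25,152.12 ≥ base, so the credit is $0. total $0 + $0 = $0
Difference: |$2,820 − $0| = $2,820.

$2,820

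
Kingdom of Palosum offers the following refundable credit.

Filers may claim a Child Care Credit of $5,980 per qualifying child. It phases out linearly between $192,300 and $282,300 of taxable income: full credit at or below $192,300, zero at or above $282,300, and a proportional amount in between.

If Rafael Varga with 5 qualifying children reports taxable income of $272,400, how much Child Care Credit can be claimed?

$3,289

Child Care Credit: base = 5 × $5,980 = $29,900. $272,400 is $80,100 into a $90,000 phase-out range, leaving 9,900/90,000 of the credit: $29,900 × 9,900/90,000 = $3,289.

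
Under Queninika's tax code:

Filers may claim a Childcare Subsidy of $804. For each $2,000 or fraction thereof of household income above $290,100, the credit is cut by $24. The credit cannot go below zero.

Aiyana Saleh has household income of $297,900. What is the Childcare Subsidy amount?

Childcare Subsidy: income exceeds $290,100 by $7,800, which is 4 full-or-partial $2,000 increments; reduction = 4 × $24 = $96, leaving $708.

$708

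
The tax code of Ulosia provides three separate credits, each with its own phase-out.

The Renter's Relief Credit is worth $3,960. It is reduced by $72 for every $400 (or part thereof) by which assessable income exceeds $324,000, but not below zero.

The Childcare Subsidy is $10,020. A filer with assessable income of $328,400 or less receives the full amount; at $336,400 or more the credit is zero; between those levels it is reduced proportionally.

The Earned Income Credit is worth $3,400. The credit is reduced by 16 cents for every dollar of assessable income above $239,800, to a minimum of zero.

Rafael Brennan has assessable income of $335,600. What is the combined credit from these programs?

Renter's Relief Credit: income exceeds $324,000 by $11,600, which is 29 full-or-partial $400 increments; reduction = 29 × $72 = $2,088, leaving $1,872.
Childcare Subsidy: $335,600 is $7,200 into a $8,000 phase-out range, leaving 800/8,000 of the credit: $10,020 × 800/8,000 = $1,002.
Earned Income Credit: 16% of the $95,800 excess over $239,800 is $15,328 ≥ base, so the credit is $0.
Total: $1,872 + $1,002 + $0 = $2,874.

$2,874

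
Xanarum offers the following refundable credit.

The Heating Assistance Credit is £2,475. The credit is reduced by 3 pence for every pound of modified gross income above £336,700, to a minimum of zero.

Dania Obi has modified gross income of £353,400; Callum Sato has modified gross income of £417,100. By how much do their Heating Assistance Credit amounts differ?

Dania (£353,400): Heating Assistance Credit: 3% of the £16,700 excess over £336,700 is £501; credit = £2,475 − £501 = £1,974.
Callum (£417,100): Heating Assistance Credit: 3% of the £80,400 excess over £336,700 is £2,412; credit = £2,475 − £2,412 = £63.
Difference: |£1,974 − £63| = £1,911.

£1,911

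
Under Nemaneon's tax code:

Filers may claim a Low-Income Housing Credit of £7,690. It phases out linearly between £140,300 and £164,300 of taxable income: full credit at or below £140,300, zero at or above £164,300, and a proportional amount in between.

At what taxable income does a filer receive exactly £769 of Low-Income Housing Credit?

£161,900

£769 is 769/7,690 of the full £7,690, so 6,921/7,690 of the £24,000 range has been used: income = £140,300 + £24,000 × 6,921/7,690 = £161,900.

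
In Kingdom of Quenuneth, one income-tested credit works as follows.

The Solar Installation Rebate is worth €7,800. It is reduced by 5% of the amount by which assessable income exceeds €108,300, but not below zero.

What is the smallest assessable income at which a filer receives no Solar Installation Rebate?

€264,300

The credit falls by 5% of each euro above €108,300, so it reaches zero when the excess is €7,800 / 5% = €156,000: income = €108,300 + €156,000 = €264,300.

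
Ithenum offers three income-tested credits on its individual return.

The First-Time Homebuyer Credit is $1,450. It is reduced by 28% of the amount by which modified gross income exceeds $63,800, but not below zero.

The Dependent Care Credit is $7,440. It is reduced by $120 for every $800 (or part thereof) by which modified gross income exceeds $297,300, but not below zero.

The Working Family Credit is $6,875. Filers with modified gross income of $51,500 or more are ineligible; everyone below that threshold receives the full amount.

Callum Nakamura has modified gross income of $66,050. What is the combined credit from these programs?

$8,260

First-Time Homebuyer Credit: 28% of the $2,250 excess over $63,800 is $630; credit = $1,450 − $630 = $820.
Dependent Care Credit: $66,050 is at or below the $297,300 threshold, so the full $7,440 applies.
Working Family Credit: $66,050 meets or exceeds the $51,500 cutoff, so the credit is $0.
Total: $820 + $7,440 + $0 = $8,260.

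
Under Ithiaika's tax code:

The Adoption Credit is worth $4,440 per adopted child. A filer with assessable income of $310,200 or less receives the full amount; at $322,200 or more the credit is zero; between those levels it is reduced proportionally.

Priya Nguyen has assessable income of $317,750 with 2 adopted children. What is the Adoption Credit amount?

Adoption Credit: base = 2 × $4,440 = $8,880. $317,750 is $7,550 into a $12,000 phase-out range, leaving 4,450/12,000 of the credit: $8,880 × 4,450/12,000 = $3,293.

$3,293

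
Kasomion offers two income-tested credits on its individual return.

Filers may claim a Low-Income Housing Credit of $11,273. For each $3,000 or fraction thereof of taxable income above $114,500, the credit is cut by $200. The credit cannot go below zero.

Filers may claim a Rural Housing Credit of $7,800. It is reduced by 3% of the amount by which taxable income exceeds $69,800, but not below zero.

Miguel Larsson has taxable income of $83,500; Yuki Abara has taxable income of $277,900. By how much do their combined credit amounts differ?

Miguel ($83,500): Low-Income Housing Credit: $83,500 is at or below the $114,500 threshold, so the full $11,273 applies. Rural Housing Credit: 3% of the $13,700 excess over $69,800 is $411; credit = $7,800 − $411 = $7,389. total $11,273 + $7,389 = $18,662
Yuki ($277,900): Low-Income Housing Credit: income exceeds $114,500 by $163,400, which is 55 full-or-partial $3,000 increments; reduction = 55 × $200 = $11,000, leaving $273. Rural Housing Credit: 3% of the $208,100 excess over $69,800 is $6,243; credit = $7,800 − $6,243 = $1,557. total $273 + $1,557 = $1,830
Difference: |$18,662 − $1,830| = $16,832.

$16,832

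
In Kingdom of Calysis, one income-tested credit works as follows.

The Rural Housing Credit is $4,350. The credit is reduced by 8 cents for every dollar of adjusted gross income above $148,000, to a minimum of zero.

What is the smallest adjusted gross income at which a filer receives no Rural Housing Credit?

$202,375

The credit falls by 8% of each dollar above $148,000, so it reaches zero when the excess is $4,350 / 8% = $54,375: income = $148,000 + $54,375 = $202,375.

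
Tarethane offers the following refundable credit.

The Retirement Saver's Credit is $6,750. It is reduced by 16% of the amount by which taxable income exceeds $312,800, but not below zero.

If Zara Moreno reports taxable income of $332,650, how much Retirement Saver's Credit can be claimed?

Retirement Saver's Credit: 16% of the $19,850 excess over $312,800 is $3,176; credit = $6,750 − $3,176 = $3,574.

$3,574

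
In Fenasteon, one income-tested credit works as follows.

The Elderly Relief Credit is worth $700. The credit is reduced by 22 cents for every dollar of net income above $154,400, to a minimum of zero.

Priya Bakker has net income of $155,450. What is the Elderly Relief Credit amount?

$469

Elderly Relief Credit: 22% of the $1,050 excess over $154,400 is $231; credit = $700 − $231 = $469.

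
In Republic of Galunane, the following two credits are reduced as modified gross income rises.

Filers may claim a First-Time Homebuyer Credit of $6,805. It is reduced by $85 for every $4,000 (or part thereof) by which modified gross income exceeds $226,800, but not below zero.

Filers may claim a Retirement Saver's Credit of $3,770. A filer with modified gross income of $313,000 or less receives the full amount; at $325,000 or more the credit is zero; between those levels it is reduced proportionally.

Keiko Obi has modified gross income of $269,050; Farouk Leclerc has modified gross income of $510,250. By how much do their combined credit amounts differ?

$8,870

Keiko ($269,050): First-Time Homebuyer Credit: income exceeds $226,800 by $42,250, which is 11 full-or-partial $4,000 increments; reduction = 11 × $85 = $935, leaving $5,870. Retirement Saver's Credit: $269,050 is at or below the $313,000 threshold, so the full $3,770 applies. total $5,870 + $3,770 = $9,640
Farouk ($510,250): First-Time Homebuyer Credit: income exceeds $226,800 by $283,450, which is 71 full-or-partial $4,000 increments; reduction = 71 × $85 = $6,035, leaving $770. Retirement Saver's Credit: $510,250 is at or above $325,000, so the credit is $0. total $770 + $0 = $770
Difference: |$9,640 − $770| = $8,870.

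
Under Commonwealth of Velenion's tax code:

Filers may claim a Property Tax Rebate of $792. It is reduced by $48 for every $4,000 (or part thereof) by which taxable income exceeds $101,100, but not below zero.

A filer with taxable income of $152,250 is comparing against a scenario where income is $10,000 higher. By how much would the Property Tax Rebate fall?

At $152,250 — income exceeds $101,100 by $51,150, which is 13 full-or-partial $4,000 increments; reduction = 13 × $48 = $624, leaving $168.
At $162,250 — income exceeds $101,100 by $61,150, which is 16 full-or-partial $4,000 increments; reduction = 16 × $48 = $768, leaving $24.
Lost: $168 − $24 = $144.

$144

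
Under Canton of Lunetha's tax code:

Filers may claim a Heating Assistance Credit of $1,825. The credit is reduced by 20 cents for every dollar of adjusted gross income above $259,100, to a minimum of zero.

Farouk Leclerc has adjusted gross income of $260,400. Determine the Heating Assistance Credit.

$1,565

Heating Assistance Credit: 20% of the $1,300 excess over $259,100 is $260; credit = $1,825 − $260 = $1,565.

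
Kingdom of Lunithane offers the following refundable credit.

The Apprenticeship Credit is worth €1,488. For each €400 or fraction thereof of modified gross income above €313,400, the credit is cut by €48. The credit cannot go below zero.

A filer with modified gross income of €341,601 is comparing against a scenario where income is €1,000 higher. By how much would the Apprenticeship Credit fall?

€0

At €341,601 — income exceeds €313,400 by €28,201 → 71 increments × €48 = €3,408 ≥ base, so the credit is €0.
At €342,601 — income exceeds €313,400 by €29,201 → 74 increments × €48 = €3,552 ≥ base, so the credit is €0.
Lost: €0 − €0 = €0.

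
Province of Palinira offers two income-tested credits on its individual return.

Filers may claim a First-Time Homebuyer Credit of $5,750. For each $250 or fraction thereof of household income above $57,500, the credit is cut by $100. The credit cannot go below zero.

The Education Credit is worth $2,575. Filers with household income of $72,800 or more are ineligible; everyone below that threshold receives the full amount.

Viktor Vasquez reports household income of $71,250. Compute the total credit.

First-Time Homebuyer Credit: income exceeds $57,500 by $13,750, which is 55 full-or-partial $250 increments; reduction = 55 × $100 = $5,500, leaving $250.
Education Credit: $71,250 is below the $72,800 cutoff, so the full $2,575 applies.
Total: $250 + $2,575 = $2,825.

$2,825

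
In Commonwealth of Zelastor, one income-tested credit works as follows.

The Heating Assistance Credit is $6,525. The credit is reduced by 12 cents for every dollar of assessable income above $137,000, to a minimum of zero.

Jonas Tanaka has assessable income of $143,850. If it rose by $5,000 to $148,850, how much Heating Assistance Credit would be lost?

At $143,850 — 12% of the $6,850 excess over $137,000 is $822; credit = $6,525 − $822 = $5,703.
At $148,850 — 12% of the $11,850 excess over $137,000 is $1,422; credit = $6,525 − $1,422 = $5,103.
Lost: $5,703 − $5,103 = $600.

$600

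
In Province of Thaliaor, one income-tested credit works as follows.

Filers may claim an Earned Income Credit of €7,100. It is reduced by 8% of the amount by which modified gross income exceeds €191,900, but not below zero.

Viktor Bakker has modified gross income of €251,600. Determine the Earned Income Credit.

Earned Income Credit: 8% of the €59,700 excess over €191,900 is €4,776; credit = €7,100 − €4,776 = €2,324.

€2,324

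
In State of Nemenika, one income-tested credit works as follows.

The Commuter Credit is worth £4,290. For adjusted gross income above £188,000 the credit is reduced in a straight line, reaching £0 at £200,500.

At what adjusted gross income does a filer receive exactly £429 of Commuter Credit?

£199,250

£429 is 429/4,290 of the full £4,290, so 3,861/4,290 of the £12,500 range has been used: income = £188,000 + £12,500 × 3,861/4,290 = £199,250.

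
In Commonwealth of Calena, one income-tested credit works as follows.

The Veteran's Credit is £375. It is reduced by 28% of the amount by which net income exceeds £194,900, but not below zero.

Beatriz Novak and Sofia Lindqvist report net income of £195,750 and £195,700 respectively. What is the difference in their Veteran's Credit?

£14

Beatriz (£195,750): Veteran's Credit: 28% of the £850 excess over £194,900 is £238; credit = £375 − £238 = £137.
Sofia (£195,700): Veteran's Credit: 28% of the £800 excess over £194,900 is £224; credit = £375 − £224 = £151.
Difference: |£137 − £151| = £14.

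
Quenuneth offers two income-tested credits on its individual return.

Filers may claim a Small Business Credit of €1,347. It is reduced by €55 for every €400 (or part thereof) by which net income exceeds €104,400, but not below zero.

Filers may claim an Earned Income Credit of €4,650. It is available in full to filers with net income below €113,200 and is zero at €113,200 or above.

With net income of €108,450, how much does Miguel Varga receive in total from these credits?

€5,392

Small Business Credit: income exceeds €104,400 by €4,050, which is 11 full-or-partial €400 increments; reduction = 11 × €55 = €605, leaving €742.
Earned Income Credit: €108,450 is below the €113,200 cutoff, so the full €4,650 applies.
Total: €742 + €4,650 = €5,392.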